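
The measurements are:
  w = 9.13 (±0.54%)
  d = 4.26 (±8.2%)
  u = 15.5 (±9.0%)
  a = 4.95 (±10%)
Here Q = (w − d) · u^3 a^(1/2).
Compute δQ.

11500

Let h = w − d = 4.87. δh = √(δw² + δd²) = √(0.00243 + 0.122) = 0.353, so δh/h = 0.0724.
Q is then a monomial in h, u, a:
δQ/Q = √((δh/h)² + (3·δu/u)² + (½·δa/a)²) = √(0.00525 + 0.0729 + 0.00250) = 0.284
Q = 40300, so δQ = 0.284 × 40300 = 11500.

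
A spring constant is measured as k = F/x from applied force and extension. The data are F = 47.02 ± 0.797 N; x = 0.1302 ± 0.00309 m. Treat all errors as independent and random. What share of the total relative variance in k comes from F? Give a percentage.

(δk/k)² = (1·δF/F)² + (-1·δx/x)²
  F term: (1×0.0170)² = 0.000287
  x term: (-1×0.0237)² = 0.000563
Total = 0.000851. Share from F = 0.000287/0.000851 = 0.338.

33.8%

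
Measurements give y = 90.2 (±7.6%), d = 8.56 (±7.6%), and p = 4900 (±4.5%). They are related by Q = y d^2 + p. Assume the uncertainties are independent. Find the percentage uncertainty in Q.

9.95%

Let w = y·d^2 = 6610. δw/w = √((1·δy/y)² + (2·δd/d)²) = √(0.00578 + 0.0231) = 0.170, so δw = 1120.
Q = w + p: δQ = √(δw² + δp²) = √(1.26e+06 + 48600) = 1140
Q = 11500, so δQ/Q = 1140/11500 = 0.0995.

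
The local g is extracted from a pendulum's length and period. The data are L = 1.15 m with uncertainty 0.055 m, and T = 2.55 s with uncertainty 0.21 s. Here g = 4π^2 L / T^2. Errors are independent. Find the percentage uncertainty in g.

Since g is a product/quotient, work with relative uncertainties:
  (1·δL/L)² = (1×0.0478)² = 0.00229;  (-2·δT/T)² = (-2×0.0824)² = 0.0271
δg/g = √(0.0294) = 0.172

17.2%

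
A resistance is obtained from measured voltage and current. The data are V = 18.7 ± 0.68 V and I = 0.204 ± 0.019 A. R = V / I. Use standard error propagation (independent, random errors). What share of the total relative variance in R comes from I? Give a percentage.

(δR/R)² = (1·δV/V)² + (-1·δI/I)²
  V term: (1×0.0364)² = 0.00132
  I term: (-1×0.0931)² = 0.00867
Total = 0.01000. Share from I = 0.00867/0.01000 = 0.868.

86.8%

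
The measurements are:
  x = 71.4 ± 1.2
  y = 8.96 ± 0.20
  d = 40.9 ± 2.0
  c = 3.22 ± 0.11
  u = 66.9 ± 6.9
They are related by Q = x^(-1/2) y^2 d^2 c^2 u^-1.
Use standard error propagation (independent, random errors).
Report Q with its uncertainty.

Products/powers → add relative errors in quadrature, weighted by exponent:
  (−½·δx/x)² = (-0.5×0.0168)² = 7.06e-05;  (2·δy/y)² = (2×0.0223)² = 0.00199;  (2·δd/d)² = (2×0.0489)² = 0.00956;  (2·δc/c)² = (2×0.0342)² = 0.00467;  (-1·δu/u)² = (-1×0.103)² = 0.0106
δQ/Q = √(0.0269) = 0.164
Q = 2460, so δQ = 0.164 × 2460 = 404.

2460 ± 404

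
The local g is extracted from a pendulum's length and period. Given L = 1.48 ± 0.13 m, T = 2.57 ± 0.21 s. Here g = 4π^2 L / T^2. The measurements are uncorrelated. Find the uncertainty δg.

1.64 m/s^2

Since g is a product/quotient, work with relative uncertainties:
  (1·δL/L)² = (1×0.0878)² = 0.00772;  (-2·δT/T)² = (-2×0.0817)² = 0.0267
δg/g = √(0.0344) = 0.186
g = 8.85 m/s^2, so δg = 0.186 × 8.85 = 1.64 m/s^2.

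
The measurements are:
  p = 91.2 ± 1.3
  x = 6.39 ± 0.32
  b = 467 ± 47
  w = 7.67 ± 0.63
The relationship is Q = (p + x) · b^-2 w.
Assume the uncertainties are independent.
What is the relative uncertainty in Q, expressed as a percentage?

Let u = p + x = 97.6. δu = √(δp² + δx²) = √(1.69 + 0.102) = 1.34, so δu/u = 0.0137.
Q is then a monomial in u, b, w:
δQ/Q = √((δu/u)² + (-2·δb/b)² + (1·δw/w)²) = √(0.000188 + 0.0405 + 0.00675) = 0.218

21.8%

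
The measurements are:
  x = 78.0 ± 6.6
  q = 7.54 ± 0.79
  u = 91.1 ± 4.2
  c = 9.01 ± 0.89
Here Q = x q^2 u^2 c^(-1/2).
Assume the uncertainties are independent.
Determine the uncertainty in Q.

3.05e+06

Since Q is a product/quotient, work with relative uncertainties:
  (1·δx/x)² = (1×0.0846)² = 0.00716;  (2·δq/q)² = (2×0.105)² = 0.0439;  (2·δu/u)² = (2×0.0461)² = 0.00850;  (−½·δc/c)² = (-0.5×0.0988)² = 0.00244
δQ/Q = √(0.0620) = 0.249
Q = 1.23e+07, so δQ = 0.249 × 1.23e+07 = 3.05e+06.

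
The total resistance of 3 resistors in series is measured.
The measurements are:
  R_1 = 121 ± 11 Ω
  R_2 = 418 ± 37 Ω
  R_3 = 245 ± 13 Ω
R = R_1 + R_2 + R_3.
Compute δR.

40.7 Ω

Absolute uncertainties add in quadrature for a linear combination:
  (δR_1)² = 121;  (δR_2)² = 1370;  (δR_3)² = 169
δR = √(1660) = 40.7 Ω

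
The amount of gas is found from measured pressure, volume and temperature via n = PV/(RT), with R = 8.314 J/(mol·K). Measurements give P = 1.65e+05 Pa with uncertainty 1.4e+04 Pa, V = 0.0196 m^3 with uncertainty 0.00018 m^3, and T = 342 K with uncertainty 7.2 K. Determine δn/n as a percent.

8.79%

Products/powers → add relative errors in quadrature, weighted by exponent:
  (1·δP/P)² = (1×0.0848)² = 0.00720;  (1·δV/V)² = (1×0.00918)² = 8.43e-05;  (-1·δT/T)² = (-1×0.0211)² = 0.000443
δn/n = √(0.00773) = 0.0879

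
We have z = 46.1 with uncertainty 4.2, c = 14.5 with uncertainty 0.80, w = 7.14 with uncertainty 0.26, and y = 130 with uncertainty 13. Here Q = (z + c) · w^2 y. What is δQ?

Let u = z + c = 60.6. δu = √(δz² + δc²) = √(17.6 + 0.640) = 4.28, so δu/u = 0.0706.
Q is then a monomial in u, w, y:
δQ/Q = √((δu/u)² + (2·δw/w)² + (1·δy/y)²) = √(0.00498 + 0.00530 + 0.0100) = 0.142
Q = 4.02e+05, so δQ = 0.142 × 4.02e+05 = 57200.

57200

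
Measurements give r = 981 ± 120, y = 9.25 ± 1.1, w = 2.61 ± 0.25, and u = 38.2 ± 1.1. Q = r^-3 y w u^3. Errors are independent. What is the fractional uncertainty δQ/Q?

0.407

Q is a product of powers, so relative uncertainties combine in quadrature:
  (-3·δr/r)² = (-3×0.122)² = 0.135;  (1·δy/y)² = (1×0.119)² = 0.0141;  (1·δw/w)² = (1×0.0958)² = 0.00917;  (3·δu/u)² = (3×0.0288)² = 0.00746
δQ/Q = √(0.165) = 0.407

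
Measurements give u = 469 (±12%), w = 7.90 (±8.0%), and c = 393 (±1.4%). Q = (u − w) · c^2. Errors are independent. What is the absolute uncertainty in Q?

8.92e+06

Let h = u − w = 461. δh = √(δu² + δw²) = √(3170 + 0.399) = 56.3, so δh/h = 0.122.
Q is then a monomial in h, c:
δQ/Q = √((δh/h)² + (2·δc/c)²) = √(0.0149 + 0.000784) = 0.125
Q = 7.12e+07, so δQ = 0.125 × 7.12e+07 = 8.92e+06.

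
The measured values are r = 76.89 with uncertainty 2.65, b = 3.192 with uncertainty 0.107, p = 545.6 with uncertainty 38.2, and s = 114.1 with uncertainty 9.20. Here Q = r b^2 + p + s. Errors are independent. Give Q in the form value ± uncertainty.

1443 ± 70.9

Let w = r·b^2 = 783.4. δw/w = √((1·δr/r)² + (2·δb/b)²) = √(0.00119 + 0.00449) = 0.0754, so δw = 59.1.
Q = w + p + s: δQ = √(δw² + δp² + δs²) = √(3490 + 1460 + 84.6) = 70.9
Q = 1443.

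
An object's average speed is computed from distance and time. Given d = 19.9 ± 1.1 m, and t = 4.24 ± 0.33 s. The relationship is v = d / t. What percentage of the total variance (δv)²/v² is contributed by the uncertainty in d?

(δv/v)² = (1·δd/d)² + (-1·δt/t)²
  d term: (1×0.0553)² = 0.00306
  t term: (-1×0.0778)² = 0.00606
Total = 0.00911. Share from d = 0.00306/0.00911 = 0.335.

33.5%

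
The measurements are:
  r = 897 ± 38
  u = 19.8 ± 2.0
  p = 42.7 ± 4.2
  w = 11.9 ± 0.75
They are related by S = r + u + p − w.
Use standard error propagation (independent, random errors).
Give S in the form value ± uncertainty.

Absolute uncertainties add in quadrature for a linear combination:
  (δr)² = 1440;  (δu)² = 4.00;  (δp)² = 17.6;  (δw)² = 0.562
δS = √(1470) = 38.3
S = 948.

948 ± 38.3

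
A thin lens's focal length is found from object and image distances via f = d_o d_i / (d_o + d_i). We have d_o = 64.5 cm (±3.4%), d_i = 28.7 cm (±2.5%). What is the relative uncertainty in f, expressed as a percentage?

∂f/∂d_o = (d_i/(d_o+d_i))² = 0.0948;  ∂f/∂d_i = (d_o/(d_o+d_i))² = 0.479
δf = √((∂f/∂d_o · δd_o)² + (∂f/∂d_i · δd_i)²) = √(0.0432 + 0.118) = 0.402 cm
f = 19.9 cm, so δf/f = 0.402/19.9 = 0.0202.

2.02%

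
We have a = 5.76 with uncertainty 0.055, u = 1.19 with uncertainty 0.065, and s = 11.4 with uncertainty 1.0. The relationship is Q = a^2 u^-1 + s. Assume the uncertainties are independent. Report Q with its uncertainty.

Let p = a^2·u^-1 = 27.9. δp/p = √((2·δa/a)² + (-1·δu/u)²) = √(0.000365 + 0.00298) = 0.0579, so δp = 1.61.
Q = p + s: δQ = √(δp² + δs²) = √(2.60 + 1.00) = 1.90
Q = 39.3.

39.3 ± 1.90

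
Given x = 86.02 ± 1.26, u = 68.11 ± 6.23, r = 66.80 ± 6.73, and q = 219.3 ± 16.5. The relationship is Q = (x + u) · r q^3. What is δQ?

Let w = x + u = 154.1. δw = √(δx² + δu²) = √(1.59 + 38.8) = 6.36, so δw/w = 0.0412.
Q is then a monomial in w, r, q:
δQ/Q = √((δw/w)² + (1·δr/r)² + (3·δq/q)²) = √(0.00170 + 0.0102 + 0.0509) = 0.251
Q = 1.086e+11, so δQ = 0.251 × 1.086e+11 = 2.72e+10.

2.72e+10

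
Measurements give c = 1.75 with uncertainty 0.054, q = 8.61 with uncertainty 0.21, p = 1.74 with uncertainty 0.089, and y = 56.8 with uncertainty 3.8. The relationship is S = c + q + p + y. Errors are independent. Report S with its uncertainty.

Sums and differences: (δS)² = Σ (cᵢ δxᵢ)².
  (δc)² = 0.00292;  (δq)² = 0.0441;  (δp)² = 0.00792;  (δy)² = 14.4
δS = √(14.5) = 3.81
S = 68.9.

68.9 ± 3.81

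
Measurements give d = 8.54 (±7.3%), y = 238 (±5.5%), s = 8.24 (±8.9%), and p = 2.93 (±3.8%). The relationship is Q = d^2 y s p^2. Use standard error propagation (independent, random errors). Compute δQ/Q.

0.195

Each factor contributes (exponent × relative error)² to (δQ/Q)²:
  (2·δd/d)² = (2×0.0730)² = 0.0213;  (1·δy/y)² = (1×0.0550)² = 0.00302;  (1·δs/s)² = (1×0.0890)² = 0.00792;  (2·δp/p)² = (2×0.0380)² = 0.00578
δQ/Q = √(0.0380) = 0.195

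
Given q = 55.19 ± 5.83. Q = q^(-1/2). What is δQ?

0.00711

Each factor contributes (exponent × relative error)² to (δQ/Q)²:
  (−½·δq/q)² = (-0.5×0.106)² = 0.00279
δQ/Q = √(0.00279) = 0.0528
Q = 0.1346, so δQ = 0.0528 × 0.1346 = 0.00711.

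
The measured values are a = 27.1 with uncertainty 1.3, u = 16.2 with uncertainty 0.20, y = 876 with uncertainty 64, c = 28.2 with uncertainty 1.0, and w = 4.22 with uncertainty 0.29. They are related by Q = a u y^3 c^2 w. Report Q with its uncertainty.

(9.90 ± 2.43) × 10^14

Products/powers → add relative errors in quadrature, weighted by exponent:
  (1·δa/a)² = (1×0.0480)² = 0.00230;  (1·δu/u)² = (1×0.0123)² = 0.000152;  (3·δy/y)² = (3×0.0731)² = 0.0480;  (2·δc/c)² = (2×0.0355)² = 0.00503;  (1·δw/w)² = (1×0.0687)² = 0.00472
δQ/Q = √(0.0602) = 0.245
Q = 9.9e+14, so δQ = 0.245 × 9.9e+14 = 2.43e+14.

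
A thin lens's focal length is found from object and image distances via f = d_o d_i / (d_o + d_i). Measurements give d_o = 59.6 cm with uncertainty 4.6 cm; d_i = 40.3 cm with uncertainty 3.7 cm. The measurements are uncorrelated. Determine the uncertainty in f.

∂f/∂d_o = (d_i/(d_o+d_i))² = 0.163;  ∂f/∂d_i = (d_o/(d_o+d_i))² = 0.356
δf = √((∂f/∂d_o · δd_o)² + (∂f/∂d_i · δd_i)²) = √(0.560 + 1.73) = 1.51 cm

1.51 cm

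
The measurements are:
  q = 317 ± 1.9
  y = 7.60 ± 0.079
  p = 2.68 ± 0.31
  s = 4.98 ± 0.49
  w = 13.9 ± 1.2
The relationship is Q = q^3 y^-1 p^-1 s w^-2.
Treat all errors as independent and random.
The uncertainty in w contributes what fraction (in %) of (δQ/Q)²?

(δQ/Q)² = (3·δq/q)² + (-1·δy/y)² + (-1·δp/p)² + (1·δs/s)² + (-2·δw/w)²
  q term: (3×0.00599)² = 0.000323
  y term: (-1×0.0104)² = 0.000108
  p term: (-1×0.116)² = 0.0134
  s term: (1×0.0984)² = 0.00968
  w term: (-2×0.0863)² = 0.0298
Total = 0.0533. Share from w = 0.0298/0.0533 = 0.559.

55.9%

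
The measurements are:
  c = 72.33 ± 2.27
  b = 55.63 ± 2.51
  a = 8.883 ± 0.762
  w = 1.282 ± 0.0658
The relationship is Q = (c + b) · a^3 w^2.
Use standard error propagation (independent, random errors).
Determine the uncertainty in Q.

41000

Let u = c + b = 128.0. δu = √(δc² + δb²) = √(5.15 + 6.30) = 3.38, so δu/u = 0.0264.
Q is then a monomial in u, a, w:
δQ/Q = √((δu/u)² + (3·δa/a)² + (2·δw/w)²) = √(0.000699 + 0.0662 + 0.0105) = 0.278
Q = 147400, so δQ = 0.278 × 147400 = 41000.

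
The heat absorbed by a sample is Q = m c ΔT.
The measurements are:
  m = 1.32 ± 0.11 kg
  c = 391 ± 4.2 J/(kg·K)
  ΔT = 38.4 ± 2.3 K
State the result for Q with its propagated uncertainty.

19800 ± 2050 J

Each factor contributes (exponent × relative error)² to (δQ/Q)²:
  (1·δm/m)² = (1×0.0833)² = 0.00694;  (1·δc/c)² = (1×0.0107)² = 0.000115;  (1·δΔT/ΔT)² = (1×0.0599)² = 0.00359
δQ/Q = √(0.0106) = 0.103
Q = 19800 J, so δQ = 0.103 × 19800 = 2050 J.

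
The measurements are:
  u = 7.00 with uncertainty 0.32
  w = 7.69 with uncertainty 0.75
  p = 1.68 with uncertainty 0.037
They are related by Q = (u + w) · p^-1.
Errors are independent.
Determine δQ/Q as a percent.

Let h = u + w = 14.7. δh = √(δu² + δw²) = √(0.102 + 0.562) = 0.815, so δh/h = 0.0555.
Q is then a monomial in h, p:
δQ/Q = √((δh/h)² + (-1·δp/p)²) = √(0.00308 + 0.000485) = 0.0597

5.97%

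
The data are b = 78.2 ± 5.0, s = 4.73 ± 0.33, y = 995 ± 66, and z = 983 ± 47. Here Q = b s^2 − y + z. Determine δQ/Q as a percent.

16.1%

Let p = b·s^2 = 1750. δp/p = √((1·δb/b)² + (2·δs/s)²) = √(0.00409 + 0.0195) = 0.153, so δp = 269.
Q = p − y + z: δQ = √(δp² + δy² + δz²) = √(72100 + 4360 + 2210) = 280
Q = 1740, so δQ/Q = 280/1740 = 0.161.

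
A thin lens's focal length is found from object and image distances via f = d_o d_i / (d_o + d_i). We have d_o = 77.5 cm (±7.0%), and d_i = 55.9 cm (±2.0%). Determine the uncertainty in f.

∂f/∂d_o = (d_i/(d_o+d_i))² = 0.176;  ∂f/∂d_i = (d_o/(d_o+d_i))² = 0.338
δf = √((∂f/∂d_o · δd_o)² + (∂f/∂d_i · δd_i)²) = √(0.907 + 0.142) = 1.02 cm

1.02 cm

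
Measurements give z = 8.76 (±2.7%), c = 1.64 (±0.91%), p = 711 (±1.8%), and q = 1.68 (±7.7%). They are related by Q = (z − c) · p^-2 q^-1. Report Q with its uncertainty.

(8.38 ± 0.765) × 10^-6

Let u = z − c = 7.12. δu = √(δz² + δc²) = √(0.0559 + 0.000223) = 0.237, so δu/u = 0.0333.
Q is then a monomial in u, p, q:
δQ/Q = √((δu/u)² + (-2·δp/p)² + (-1·δq/q)²) = √(0.00111 + 0.00130 + 0.00593) = 0.0913
Q = 8.38e-06, so δQ = 0.0913 × 8.38e-06 = 7.65e-07.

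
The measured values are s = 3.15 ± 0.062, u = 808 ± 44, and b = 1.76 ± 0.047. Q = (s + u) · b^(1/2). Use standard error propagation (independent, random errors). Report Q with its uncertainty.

Let w = s + u = 811. δw = √(δs² + δu²) = √(0.00384 + 1940) = 44.0, so δw/w = 0.0542.
Q is then a monomial in w, b:
δQ/Q = √((δw/w)² + (½·δb/b)²) = √(0.00294 + 0.000178) = 0.0559
Q = 1080, so δQ = 0.0559 × 1080 = 60.1.

1080 ± 60.1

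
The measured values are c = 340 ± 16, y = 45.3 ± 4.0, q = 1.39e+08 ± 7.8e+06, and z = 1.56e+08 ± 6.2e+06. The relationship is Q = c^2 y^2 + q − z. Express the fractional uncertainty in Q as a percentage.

22.0%

Let p = c^2·y^2 = 2.37e+08. δp/p = √((2·δc/c)² + (2·δy/y)²) = √(0.00886 + 0.0312) = 0.200, so δp = 4.75e+07.
Q = p + q − z: δQ = √(δp² + δq² + δz²) = √(2.25e+15 + 6.08e+13 + 3.84e+13) = 4.85e+07
Q = 2.2e+08, so δQ/Q = 4.85e+07/2.2e+08 = 0.220.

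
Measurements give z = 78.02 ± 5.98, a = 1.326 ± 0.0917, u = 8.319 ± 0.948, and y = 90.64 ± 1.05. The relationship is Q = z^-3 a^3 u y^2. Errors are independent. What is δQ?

Each factor contributes (exponent × relative error)² to (δQ/Q)²:
  (-3·δz/z)² = (-3×0.0766)² = 0.0529;  (3·δa/a)² = (3×0.0692)² = 0.0430;  (1·δu/u)² = (1×0.114)² = 0.0130;  (2·δy/y)² = (2×0.0116)² = 0.000537
δQ/Q = √(0.109) = 0.331
Q = 0.3355, so δQ = 0.331 × 0.3355 = 0.111.

0.111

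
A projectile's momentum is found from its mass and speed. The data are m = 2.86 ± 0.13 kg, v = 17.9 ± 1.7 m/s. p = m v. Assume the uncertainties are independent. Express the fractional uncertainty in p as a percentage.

10.5%

Products/powers → add relative errors in quadrature, weighted by exponent:
  (1·δm/m)² = (1×0.0455)² = 0.00207;  (1·δv/v)² = (1×0.0950)² = 0.00902
δp/p = √(0.0111) = 0.105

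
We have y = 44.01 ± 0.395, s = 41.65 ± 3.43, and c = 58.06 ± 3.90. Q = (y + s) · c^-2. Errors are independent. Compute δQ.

0.00356

Let u = y + s = 85.66. δu = √(δy² + δs²) = √(0.156 + 11.8) = 3.45, so δu/u = 0.0403.
Q is then a monomial in u, c:
δQ/Q = √((δu/u)² + (-2·δc/c)²) = √(0.00162 + 0.0180) = 0.140
Q = 0.02541, so δQ = 0.140 × 0.02541 = 0.00356.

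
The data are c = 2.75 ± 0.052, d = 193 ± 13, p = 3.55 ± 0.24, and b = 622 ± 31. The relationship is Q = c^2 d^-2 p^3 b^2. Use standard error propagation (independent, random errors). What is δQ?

934

Products/powers → add relative errors in quadrature, weighted by exponent:
  (2·δc/c)² = (2×0.0189)² = 0.00143;  (-2·δd/d)² = (-2×0.0674)² = 0.0181;  (3·δp/p)² = (3×0.0676)² = 0.0411;  (2·δb/b)² = (2×0.0498)² = 0.00994
δQ/Q = √(0.0706) = 0.266
Q = 3510, so δQ = 0.266 × 3510 = 934.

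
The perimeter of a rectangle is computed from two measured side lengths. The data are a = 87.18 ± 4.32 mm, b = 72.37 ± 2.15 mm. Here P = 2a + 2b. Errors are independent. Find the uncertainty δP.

9.65 mm

For a sum/difference, combine absolute errors in quadrature:
  (2·δa)² = 74.6;  (2·δb)² = 18.5
δP = √(93.1) = 9.65 mm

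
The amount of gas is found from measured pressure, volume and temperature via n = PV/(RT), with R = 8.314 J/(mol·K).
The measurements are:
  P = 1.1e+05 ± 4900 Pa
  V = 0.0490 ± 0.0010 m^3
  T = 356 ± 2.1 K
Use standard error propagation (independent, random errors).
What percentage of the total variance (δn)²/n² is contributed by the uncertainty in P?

81.5%

(δn/n)² = (1·δP/P)² + (1·δV/V)² + (-1·δT/T)²
  P term: (1×0.0445)² = 0.00198
  V term: (1×0.0204)² = 0.000416
  T term: (-1×0.00590)² = 3.48e-05
Total = 0.00244. Share from P = 0.00198/0.00244 = 0.815.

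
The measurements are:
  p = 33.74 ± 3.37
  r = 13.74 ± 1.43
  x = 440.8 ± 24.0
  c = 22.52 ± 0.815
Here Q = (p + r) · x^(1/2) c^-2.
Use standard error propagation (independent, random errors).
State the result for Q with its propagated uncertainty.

1.966 ± 0.215

Let u = p + r = 47.48. δu = √(δp² + δr²) = √(11.4 + 2.04) = 3.66, so δu/u = 0.0771.
Q is then a monomial in u, x, c:
δQ/Q = √((δu/u)² + (½·δx/x)² + (-2·δc/c)²) = √(0.00594 + 0.000741 + 0.00524) = 0.109
Q = 1.966, so δQ = 0.109 × 1.966 = 0.215.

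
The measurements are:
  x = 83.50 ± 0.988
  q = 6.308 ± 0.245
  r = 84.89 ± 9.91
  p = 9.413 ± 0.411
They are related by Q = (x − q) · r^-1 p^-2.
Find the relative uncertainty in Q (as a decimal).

Let u = x − q = 77.19. δu = √(δx² + δq²) = √(0.976 + 0.0600) = 1.02, so δu/u = 0.0132.
Q is then a monomial in u, r, p:
δQ/Q = √((δu/u)² + (-1·δr/r)² + (-2·δp/p)²) = √(0.000174 + 0.0136 + 0.00763) = 0.146

0.146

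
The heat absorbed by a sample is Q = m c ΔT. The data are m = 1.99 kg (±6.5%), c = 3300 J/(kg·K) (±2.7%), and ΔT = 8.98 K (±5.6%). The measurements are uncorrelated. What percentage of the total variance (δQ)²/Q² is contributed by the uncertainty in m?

(δQ/Q)² = (1·δm/m)² + (1·δc/c)² + (1·δΔT/ΔT)²
  m term: (1×0.0650)² = 0.00423
  c term: (1×0.0270)² = 0.000729
  ΔT term: (1×0.0560)² = 0.00314
Total = 0.00809. Share from m = 0.00423/0.00809 = 0.522.

52.2%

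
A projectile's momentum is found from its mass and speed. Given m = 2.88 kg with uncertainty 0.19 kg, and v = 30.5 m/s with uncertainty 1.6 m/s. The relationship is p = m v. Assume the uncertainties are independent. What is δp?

Each factor contributes (exponent × relative error)² to (δp/p)²:
  (1·δm/m)² = (1×0.0660)² = 0.00435;  (1·δv/v)² = (1×0.0525)² = 0.00275
δp/p = √(0.00710) = 0.0843
p = 87.8 kg·m/s, so δp = 0.0843 × 87.8 = 7.40 kg·m/s.

7.40 kg·m/s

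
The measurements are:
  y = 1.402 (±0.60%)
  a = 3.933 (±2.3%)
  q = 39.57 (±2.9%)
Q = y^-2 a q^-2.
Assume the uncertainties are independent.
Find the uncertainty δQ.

Products/powers → add relative errors in quadrature, weighted by exponent:
  (-2·δy/y)² = (-2×0.00600)² = 0.000144;  (1·δa/a)² = (1×0.0230)² = 0.000529;  (-2·δq/q)² = (-2×0.0290)² = 0.00336
δQ/Q = √(0.00404) = 0.0635
Q = 0.001278, so δQ = 0.0635 × 0.001278 = 8.12e-05.

8.12e-05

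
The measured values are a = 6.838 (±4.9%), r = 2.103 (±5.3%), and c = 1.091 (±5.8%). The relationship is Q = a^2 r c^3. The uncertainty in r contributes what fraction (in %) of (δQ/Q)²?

(δQ/Q)² = (2·δa/a)² + (1·δr/r)² + (3·δc/c)²
  a term: (2×0.0490)² = 0.00960
  r term: (1×0.0530)² = 0.00281
  c term: (3×0.0580)² = 0.0303
Total = 0.0427. Share from r = 0.00281/0.0427 = 0.0658.

6.58%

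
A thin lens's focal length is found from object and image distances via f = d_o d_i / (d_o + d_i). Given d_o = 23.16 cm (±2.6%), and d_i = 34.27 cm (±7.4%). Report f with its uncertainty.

13.82 ± 0.465 cm

∂f/∂d_o = (d_i/(d_o+d_i))² = 0.356;  ∂f/∂d_i = (d_o/(d_o+d_i))² = 0.163
δf = √((∂f/∂d_o · δd_o)² + (∂f/∂d_i · δd_i)²) = √(0.0460 + 0.170) = 0.465 cm
f = 13.82 cm.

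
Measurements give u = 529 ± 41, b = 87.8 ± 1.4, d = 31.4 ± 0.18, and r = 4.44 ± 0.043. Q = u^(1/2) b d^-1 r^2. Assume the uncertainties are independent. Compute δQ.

Products/powers → add relative errors in quadrature, weighted by exponent:
  (½·δu/u)² = (0.5×0.0775)² = 0.00150;  (1·δb/b)² = (1×0.0159)² = 0.000254;  (-1·δd/d)² = (-1×0.00573)² = 3.29e-05;  (2·δr/r)² = (2×0.00968)² = 0.000375
δQ/Q = √(0.00216) = 0.0465
Q = 1270, so δQ = 0.0465 × 1270 = 59.0.

59.0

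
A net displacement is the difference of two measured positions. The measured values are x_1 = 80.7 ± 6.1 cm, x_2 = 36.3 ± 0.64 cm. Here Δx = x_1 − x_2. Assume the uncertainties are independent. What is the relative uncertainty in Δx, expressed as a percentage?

13.8%

Sums and differences: (δΔx)² = Σ (cᵢ δxᵢ)².
  (δx_1)² = 37.2;  (δx_2)² = 0.410
δΔx = √(37.6) = 6.13 cm
Δx = 44.4 cm, so δΔx/Δx = 6.13/44.4 = 0.138.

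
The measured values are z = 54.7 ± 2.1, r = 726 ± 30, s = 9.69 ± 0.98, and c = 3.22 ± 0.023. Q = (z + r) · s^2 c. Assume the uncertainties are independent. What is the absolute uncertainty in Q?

48600

Let u = z + r = 781. δu = √(δz² + δr²) = √(4.41 + 900) = 30.1, so δu/u = 0.0385.
Q is then a monomial in u, s, c:
δQ/Q = √((δu/u)² + (2·δs/s)² + (1·δc/c)²) = √(0.00148 + 0.0409 + 5.1e-05) = 0.206
Q = 2.36e+05, so δQ = 0.206 × 2.36e+05 = 48600.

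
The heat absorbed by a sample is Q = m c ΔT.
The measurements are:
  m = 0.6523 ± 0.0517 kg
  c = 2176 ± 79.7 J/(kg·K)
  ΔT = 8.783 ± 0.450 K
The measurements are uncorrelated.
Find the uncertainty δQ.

Since Q is a product/quotient, work with relative uncertainties:
  (1·δm/m)² = (1×0.0793)² = 0.00628;  (1·δc/c)² = (1×0.0366)² = 0.00134;  (1·δΔT/ΔT)² = (1×0.0512)² = 0.00263
δQ/Q = √(0.0102) = 0.101
Q = 12470 J, so δQ = 0.101 × 12470 = 1260 J.

1260 J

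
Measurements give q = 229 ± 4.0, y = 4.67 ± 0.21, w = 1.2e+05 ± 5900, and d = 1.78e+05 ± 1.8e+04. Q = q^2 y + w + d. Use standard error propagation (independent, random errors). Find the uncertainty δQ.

Let p = q^2·y = 2.45e+05. δp/p = √((2·δq/q)² + (1·δy/y)²) = √(0.00122 + 0.00202) = 0.0569, so δp = 13900.
Q = p + w + d: δQ = √(δp² + δw² + δd²) = √(1.94e+08 + 3.48e+07 + 3.24e+08) = 23500

23500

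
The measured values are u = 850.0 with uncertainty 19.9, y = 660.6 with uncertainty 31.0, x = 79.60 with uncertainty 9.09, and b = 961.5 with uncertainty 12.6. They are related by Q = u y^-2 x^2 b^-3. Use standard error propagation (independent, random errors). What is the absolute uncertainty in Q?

3.49e-09

Relative error in a monomial: (δQ/Q)² = Σ (nᵢ · δxᵢ/xᵢ)².
  (1·δu/u)² = (1×0.0234)² = 0.000548;  (-2·δy/y)² = (-2×0.0469)² = 0.00881;  (2·δx/x)² = (2×0.114)² = 0.0522;  (-3·δb/b)² = (-3×0.0131)² = 0.00155
δQ/Q = √(0.0631) = 0.251
Q = 1.388e-08, so δQ = 0.251 × 1.388e-08 = 3.49e-09.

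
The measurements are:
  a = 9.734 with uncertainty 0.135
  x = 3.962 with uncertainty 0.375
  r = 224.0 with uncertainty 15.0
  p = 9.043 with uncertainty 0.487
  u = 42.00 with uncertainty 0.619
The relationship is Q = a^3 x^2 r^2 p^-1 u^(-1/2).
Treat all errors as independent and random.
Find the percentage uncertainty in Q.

Q is a product of powers, so relative uncertainties combine in quadrature:
  (3·δa/a)² = (3×0.0139)² = 0.00173;  (2·δx/x)² = (2×0.0946)² = 0.0358;  (2·δr/r)² = (2×0.0670)² = 0.0179;  (-1·δp/p)² = (-1×0.0539)² = 0.00290;  (−½·δu/u)² = (-0.5×0.0147)² = 5.43e-05
δQ/Q = √(0.0585) = 0.242

24.2%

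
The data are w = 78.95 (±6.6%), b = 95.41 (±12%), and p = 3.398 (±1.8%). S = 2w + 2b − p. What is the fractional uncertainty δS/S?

S is a linear combination, so absolute uncertainties add in quadrature:
  (2·δw)² = 109;  (2·δb)² = 524;  (δp)² = 0.00374
δS = √(633) = 25.2
S = 345.3, so δS/S = 25.2/345.3 = 0.0729.

0.0729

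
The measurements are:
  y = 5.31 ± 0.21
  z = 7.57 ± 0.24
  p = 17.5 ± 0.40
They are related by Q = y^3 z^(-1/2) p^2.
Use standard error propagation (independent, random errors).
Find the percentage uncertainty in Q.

Q is a product of powers, so relative uncertainties combine in quadrature:
  (3·δy/y)² = (3×0.0395)² = 0.0141;  (−½·δz/z)² = (-0.5×0.0317)² = 0.000251;  (2·δp/p)² = (2×0.0229)² = 0.00209
δQ/Q = √(0.0164) = 0.128

12.8%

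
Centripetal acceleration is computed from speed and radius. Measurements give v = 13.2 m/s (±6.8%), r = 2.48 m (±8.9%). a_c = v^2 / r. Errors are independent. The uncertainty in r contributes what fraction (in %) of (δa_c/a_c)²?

(δa_c/a_c)² = (2·δv/v)² + (-1·δr/r)²
  v term: (2×0.0680)² = 0.0185
  r term: (-1×0.0890)² = 0.00792
Total = 0.0264. Share from r = 0.00792/0.0264 = 0.300.

30.0%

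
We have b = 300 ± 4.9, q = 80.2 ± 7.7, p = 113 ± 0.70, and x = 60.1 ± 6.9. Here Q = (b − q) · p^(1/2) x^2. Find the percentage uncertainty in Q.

23.3%

Let u = b − q = 220. δu = √(δb² + δq²) = √(24.0 + 59.3) = 9.13, so δu/u = 0.0415.
Q is then a monomial in u, p, x:
δQ/Q = √((δu/u)² + (½·δp/p)² + (2·δx/x)²) = √(0.00172 + 9.59e-06 + 0.0527) = 0.233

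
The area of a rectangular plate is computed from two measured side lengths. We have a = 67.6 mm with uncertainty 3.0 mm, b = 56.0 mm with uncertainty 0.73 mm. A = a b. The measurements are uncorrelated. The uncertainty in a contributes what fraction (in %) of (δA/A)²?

92.1%

(δA/A)² = (1·δa/a)² + (1·δb/b)²
  a term: (1×0.0444)² = 0.00197
  b term: (1×0.0130)² = 0.000170
Total = 0.00214. Share from a = 0.00197/0.00214 = 0.921.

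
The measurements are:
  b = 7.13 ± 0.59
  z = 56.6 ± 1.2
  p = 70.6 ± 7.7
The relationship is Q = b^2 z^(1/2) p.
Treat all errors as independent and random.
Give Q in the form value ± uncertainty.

Each factor contributes (exponent × relative error)² to (δQ/Q)²:
  (2·δb/b)² = (2×0.0827)² = 0.0274;  (½·δz/z)² = (0.5×0.0212)² = 0.000112;  (1·δp/p)² = (1×0.109)² = 0.0119
δQ/Q = √(0.0394) = 0.198
Q = 27000, so δQ = 0.198 × 27000 = 5360.

27000 ± 5360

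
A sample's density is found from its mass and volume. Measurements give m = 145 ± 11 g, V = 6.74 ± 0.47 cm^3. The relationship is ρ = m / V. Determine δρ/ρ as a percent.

Products/powers → add relative errors in quadrature, weighted by exponent:
  (1·δm/m)² = (1×0.0759)² = 0.00576;  (-1·δV/V)² = (-1×0.0697)² = 0.00486
δρ/ρ = √(0.0106) = 0.103

10.3%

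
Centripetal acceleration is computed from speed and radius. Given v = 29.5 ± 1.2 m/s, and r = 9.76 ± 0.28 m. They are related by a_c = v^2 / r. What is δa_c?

7.69 m/s^2

Relative error in a monomial: (δa_c/a_c)² = Σ (nᵢ · δxᵢ/xᵢ)².
  (2·δv/v)² = (2×0.0407)² = 0.00662;  (-1·δr/r)² = (-1×0.0287)² = 0.000823
δa_c/a_c = √(0.00744) = 0.0863
a_c = 89.2 m/s^2, so δa_c = 0.0863 × 89.2 = 7.69 m/s^2.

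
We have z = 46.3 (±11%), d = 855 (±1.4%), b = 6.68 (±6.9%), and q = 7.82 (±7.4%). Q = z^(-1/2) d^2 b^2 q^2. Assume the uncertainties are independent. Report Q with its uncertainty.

Since Q is a product/quotient, work with relative uncertainties:
  (−½·δz/z)² = (-0.5×0.110)² = 0.00302;  (2·δd/d)² = (2×0.0140)² = 0.000784;  (2·δb/b)² = (2×0.0690)² = 0.0190;  (2·δq/q)² = (2×0.0740)² = 0.0219
δQ/Q = √(0.0448) = 0.212
Q = 2.93e+08, so δQ = 0.212 × 2.93e+08 = 6.2e+07.

(2.93 ± 0.620) × 10^8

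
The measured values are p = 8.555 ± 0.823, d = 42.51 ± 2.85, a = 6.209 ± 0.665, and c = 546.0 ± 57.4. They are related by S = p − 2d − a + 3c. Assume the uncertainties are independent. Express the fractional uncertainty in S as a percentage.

11.1%

Each term contributes (cᵢ δxᵢ)² to (δS)²:
  (δp)² = 0.677;  (2·δd)² = 32.5;  (δa)² = 0.442;  (3·δc)² = 29700
δS = √(29700) = 172
S = 1555, so δS/S = 172/1555 = 0.111.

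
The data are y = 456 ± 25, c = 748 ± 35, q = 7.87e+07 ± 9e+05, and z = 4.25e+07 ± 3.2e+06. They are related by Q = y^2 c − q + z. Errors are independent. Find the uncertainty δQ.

1.88e+07

Let p = y^2·c = 1.56e+08. δp/p = √((2·δy/y)² + (1·δc/c)²) = √(0.0120 + 0.00219) = 0.119, so δp = 1.85e+07.
Q = p − q + z: δQ = √(δp² + δq² + δz²) = √(3.44e+14 + 8.1e+11 + 1.02e+13) = 1.88e+07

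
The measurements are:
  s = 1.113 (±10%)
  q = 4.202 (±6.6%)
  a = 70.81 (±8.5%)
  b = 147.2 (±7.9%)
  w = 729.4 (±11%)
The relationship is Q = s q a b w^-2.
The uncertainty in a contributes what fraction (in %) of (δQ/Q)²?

9.48%

(δQ/Q)² = (1·δs/s)² + (1·δq/q)² + (1·δa/a)² + (1·δb/b)² + (-2·δw/w)²
  s term: (1×0.100)² = 0.0100
  q term: (1×0.0660)² = 0.00436
  a term: (1×0.0850)² = 0.00723
  b term: (1×0.0790)² = 0.00624
  w term: (-2×0.110)² = 0.0484
Total = 0.0762. Share from a = 0.00723/0.0762 = 0.0948.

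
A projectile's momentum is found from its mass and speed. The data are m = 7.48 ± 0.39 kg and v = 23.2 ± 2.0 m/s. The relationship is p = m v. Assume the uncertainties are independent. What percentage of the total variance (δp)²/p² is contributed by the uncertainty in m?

(δp/p)² = (1·δm/m)² + (1·δv/v)²
  m term: (1×0.0521)² = 0.00272
  v term: (1×0.0862)² = 0.00743
Total = 0.0102. Share from m = 0.00272/0.0102 = 0.268.

26.8%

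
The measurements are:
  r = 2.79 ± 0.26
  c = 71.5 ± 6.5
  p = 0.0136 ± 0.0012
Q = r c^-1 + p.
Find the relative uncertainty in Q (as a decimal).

Let w = r·c^-1 = 0.0390. δw/w = √((1·δr/r)² + (-1·δc/c)²) = √(0.00868 + 0.00826) = 0.130, so δw = 0.00508.
Q = w + p: δQ = √(δw² + δp²) = √(2.58e-05 + 1.44e-06) = 0.00522
Q = 0.0526, so δQ/Q = 0.00522/0.0526 = 0.0992.

0.0992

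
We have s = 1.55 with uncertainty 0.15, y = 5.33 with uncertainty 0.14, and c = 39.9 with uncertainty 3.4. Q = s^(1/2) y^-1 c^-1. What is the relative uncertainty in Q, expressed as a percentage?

Products/powers → add relative errors in quadrature, weighted by exponent:
  (½·δs/s)² = (0.5×0.0968)² = 0.00234;  (-1·δy/y)² = (-1×0.0263)² = 0.000690;  (-1·δc/c)² = (-1×0.0852)² = 0.00726
δQ/Q = √(0.0103) = 0.101

10.1%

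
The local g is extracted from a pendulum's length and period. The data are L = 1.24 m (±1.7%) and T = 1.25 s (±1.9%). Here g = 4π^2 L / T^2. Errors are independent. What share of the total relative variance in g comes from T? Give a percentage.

(δg/g)² = (1·δL/L)² + (-2·δT/T)²
  L term: (1×0.0170)² = 0.000289
  T term: (-2×0.0190)² = 0.00144
Total = 0.00173. Share from T = 0.00144/0.00173 = 0.833.

83.3%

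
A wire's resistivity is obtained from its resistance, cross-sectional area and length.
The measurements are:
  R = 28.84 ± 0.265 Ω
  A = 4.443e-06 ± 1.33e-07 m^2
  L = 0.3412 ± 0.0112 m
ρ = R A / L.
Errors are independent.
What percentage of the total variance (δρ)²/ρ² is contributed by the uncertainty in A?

43.5%

(δρ/ρ)² = (1·δR/R)² + (1·δA/A)² + (-1·δL/L)²
  R term: (1×0.00919)² = 8.44e-05
  A term: (1×0.0299)² = 0.000896
  L term: (-1×0.0328)² = 0.00108
Total = 0.00206. Share from A = 0.000896/0.00206 = 0.435.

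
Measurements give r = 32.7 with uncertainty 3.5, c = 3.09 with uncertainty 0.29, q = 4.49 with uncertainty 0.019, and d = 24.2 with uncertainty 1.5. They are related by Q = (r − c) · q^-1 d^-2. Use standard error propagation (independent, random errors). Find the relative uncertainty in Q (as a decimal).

0.172

Let u = r − c = 29.6. δu = √(δr² + δc²) = √(12.2 + 0.0841) = 3.51, so δu/u = 0.119.
Q is then a monomial in u, q, d:
δQ/Q = √((δu/u)² + (-1·δq/q)² + (-2·δd/d)²) = √(0.0141 + 1.79e-05 + 0.0154) = 0.172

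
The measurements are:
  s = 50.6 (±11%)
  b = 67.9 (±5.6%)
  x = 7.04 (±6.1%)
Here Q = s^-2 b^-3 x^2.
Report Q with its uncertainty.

For a monomial Q ∝ s^-2, b^-3, x^2, fractional errors add in quadrature:
  (-2·δs/s)² = (-2×0.110)² = 0.0484;  (-3·δb/b)² = (-3×0.0560)² = 0.0282;  (2·δx/x)² = (2×0.0610)² = 0.0149
δQ/Q = √(0.0915) = 0.303
Q = 6.18e-08, so δQ = 0.303 × 6.18e-08 = 1.87e-08.

(6.18 ± 1.87) × 10^-8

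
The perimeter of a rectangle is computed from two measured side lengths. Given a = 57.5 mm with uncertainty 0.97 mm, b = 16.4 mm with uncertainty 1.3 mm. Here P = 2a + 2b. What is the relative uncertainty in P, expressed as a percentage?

2.19%

P is a linear combination, so absolute uncertainties add in quadrature:
  (2·δa)² = 3.76;  (2·δb)² = 6.76
δP = √(10.5) = 3.24 mm
P = 148 mm, so δP/P = 3.24/148 = 0.0219.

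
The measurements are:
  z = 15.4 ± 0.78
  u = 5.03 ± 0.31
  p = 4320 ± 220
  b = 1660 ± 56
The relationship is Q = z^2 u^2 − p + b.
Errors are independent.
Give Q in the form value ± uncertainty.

3340 ± 984

Let w = z^2·u^2 = 6000. δw/w = √((2·δz/z)² + (2·δu/u)²) = √(0.0103 + 0.0152) = 0.160, so δw = 957.
Q = w − p + b: δQ = √(δw² + δp² + δb²) = √(9.16e+05 + 48400 + 3140) = 984
Q = 3340.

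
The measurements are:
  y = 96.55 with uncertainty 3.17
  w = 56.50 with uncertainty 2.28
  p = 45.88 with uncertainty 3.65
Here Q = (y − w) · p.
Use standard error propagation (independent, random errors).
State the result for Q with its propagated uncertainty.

1837 ± 231

Let u = y − w = 40.05. δu = √(δy² + δw²) = √(10.0 + 5.20) = 3.90, so δu/u = 0.0975.
Q is then a monomial in u, p:
δQ/Q = √((δu/u)² + (1·δp/p)²) = √(0.00951 + 0.00633) = 0.126
Q = 1837, so δQ = 0.126 × 1837 = 231.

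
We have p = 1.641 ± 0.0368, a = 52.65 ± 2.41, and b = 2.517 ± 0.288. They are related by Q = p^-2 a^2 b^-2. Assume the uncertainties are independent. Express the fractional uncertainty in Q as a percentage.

Each factor contributes (exponent × relative error)² to (δQ/Q)²:
  (-2·δp/p)² = (-2×0.0224)² = 0.00201;  (2·δa/a)² = (2×0.0458)² = 0.00838;  (-2·δb/b)² = (-2×0.114)² = 0.0524
δQ/Q = √(0.0628) = 0.251

25.1%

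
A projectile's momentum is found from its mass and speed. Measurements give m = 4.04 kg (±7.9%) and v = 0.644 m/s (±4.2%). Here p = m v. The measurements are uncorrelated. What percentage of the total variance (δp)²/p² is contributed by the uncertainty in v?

22.0%

(δp/p)² = (1·δm/m)² + (1·δv/v)²
  m term: (1×0.0790)² = 0.00624
  v term: (1×0.0420)² = 0.00176
Total = 0.00800. Share from v = 0.00176/0.00800 = 0.220.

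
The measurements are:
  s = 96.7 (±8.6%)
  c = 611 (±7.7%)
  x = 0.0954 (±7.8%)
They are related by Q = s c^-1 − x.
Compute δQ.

0.0197

Let p = s·c^-1 = 0.158. δp/p = √((1·δs/s)² + (-1·δc/c)²) = √(0.00740 + 0.00593) = 0.115, so δp = 0.0183.
Q = p − x: δQ = √(δp² + δx²) = √(0.000334 + 5.54e-05) = 0.0197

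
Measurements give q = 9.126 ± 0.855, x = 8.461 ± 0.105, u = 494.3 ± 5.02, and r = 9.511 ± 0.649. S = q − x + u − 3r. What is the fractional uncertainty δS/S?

0.0117

For a sum/difference, combine absolute errors in quadrature:
  (δq)² = 0.731;  (δx)² = 0.0110;  (δu)² = 25.2;  (3·δr)² = 3.79
δS = √(29.7) = 5.45
S = 466.4, so δS/S = 5.45/466.4 = 0.0117.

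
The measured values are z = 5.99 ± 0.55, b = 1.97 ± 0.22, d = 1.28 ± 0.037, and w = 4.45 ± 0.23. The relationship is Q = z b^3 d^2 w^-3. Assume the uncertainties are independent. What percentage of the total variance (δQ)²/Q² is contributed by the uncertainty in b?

(δQ/Q)² = (1·δz/z)² + (3·δb/b)² + (2·δd/d)² + (-3·δw/w)²
  z term: (1×0.0918)² = 0.00843
  b term: (3×0.112)² = 0.112
  d term: (2×0.0289)² = 0.00334
  w term: (-3×0.0517)² = 0.0240
Total = 0.148. Share from b = 0.112/0.148 = 0.758.

75.8%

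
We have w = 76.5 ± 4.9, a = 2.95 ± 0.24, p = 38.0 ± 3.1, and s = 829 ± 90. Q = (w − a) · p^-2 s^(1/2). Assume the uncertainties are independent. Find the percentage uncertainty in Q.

Let u = w − a = 73.5. δu = √(δw² + δa²) = √(24.0 + 0.0576) = 4.91, so δu/u = 0.0667.
Q is then a monomial in u, p, s:
δQ/Q = √((δu/u)² + (-2·δp/p)² + (½·δs/s)²) = √(0.00445 + 0.0266 + 0.00295) = 0.184

18.4%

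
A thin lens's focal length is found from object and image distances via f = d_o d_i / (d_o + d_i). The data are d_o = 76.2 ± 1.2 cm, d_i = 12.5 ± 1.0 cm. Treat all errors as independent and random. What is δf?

∂f/∂d_o = (d_i/(d_o+d_i))² = 0.0199;  ∂f/∂d_i = (d_o/(d_o+d_i))² = 0.738
δf = √((∂f/∂d_o · δd_o)² + (∂f/∂d_i · δd_i)²) = √(0.000568 + 0.545) = 0.738 cm

0.738 cm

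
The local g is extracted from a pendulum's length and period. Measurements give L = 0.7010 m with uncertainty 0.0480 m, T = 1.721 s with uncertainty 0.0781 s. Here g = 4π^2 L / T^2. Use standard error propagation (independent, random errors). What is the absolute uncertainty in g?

Products/powers → add relative errors in quadrature, weighted by exponent:
  (1·δL/L)² = (1×0.0685)² = 0.00469;  (-2·δT/T)² = (-2×0.0454)² = 0.00824
δg/g = √(0.0129) = 0.114
g = 9.344 m/s^2, so δg = 0.114 × 9.344 = 1.06 m/s^2.

1.06 m/s^2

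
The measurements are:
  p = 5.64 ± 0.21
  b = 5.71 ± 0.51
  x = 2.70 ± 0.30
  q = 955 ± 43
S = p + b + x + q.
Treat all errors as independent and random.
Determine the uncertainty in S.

Each term contributes (cᵢ δxᵢ)² to (δS)²:
  (δp)² = 0.0441;  (δb)² = 0.260;  (δx)² = 0.0900;  (δq)² = 1850
δS = √(1850) = 43.0

43.0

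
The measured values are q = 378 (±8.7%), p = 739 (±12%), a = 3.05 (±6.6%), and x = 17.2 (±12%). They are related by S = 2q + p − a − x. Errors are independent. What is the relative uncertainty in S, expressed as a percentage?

7.49%

Each term contributes (cᵢ δxᵢ)² to (δS)²:
  (2·δq)² = 4330;  (δp)² = 7860;  (δa)² = 0.0405;  (δx)² = 4.26
δS = √(12200) = 110
S = 1470, so δS/S = 110/1470 = 0.0749.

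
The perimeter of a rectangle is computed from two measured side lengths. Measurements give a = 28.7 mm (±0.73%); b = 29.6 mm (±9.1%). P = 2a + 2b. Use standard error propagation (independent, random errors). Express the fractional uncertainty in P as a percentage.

P is a linear combination, so absolute uncertainties add in quadrature:
  (2·δa)² = 0.176;  (2·δb)² = 29.0
δP = √(29.2) = 5.40 mm
P = 117 mm, so δP/P = 5.40/117 = 0.0463.

4.63%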